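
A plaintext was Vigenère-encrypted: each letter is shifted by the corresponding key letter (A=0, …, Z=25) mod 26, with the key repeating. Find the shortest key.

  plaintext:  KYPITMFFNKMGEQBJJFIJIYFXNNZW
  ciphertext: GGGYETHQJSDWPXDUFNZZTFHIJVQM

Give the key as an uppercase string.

WIRQLHCL

  i= 0: G-K = 22 → W
  i= 1: G-Y =  8 → I
  i= 2: G-P = 17 → R
  i= 3: Y-I = 16 → Q
  i= 4: E-T = 11 → L
  i= 5: T-M =  7 → H
  i= 6: H-F =  2 → C
  i= 7: Q-F = 11 → L
  i= 8: J-N = 22 → W
  i= 9: S-K =  8 → I
  i=10: D-M = 17 → R
  i=11: W-G = 16 → Q
  i=12: P-E = 11 → L
  i=13: X-Q =  7 → H
  i=14: D-B =  2 → C
  i=15: U-J = 11 → L
  i=16: F-J = 22 → W
  i=17: N-F =  8 → I
  i=18: Z-I = 17 → R
  i=19: Z-J = 16 → Q
  i=20: T-I = 11 → L
  i=21: F-Y =  7 → H
  i=22: H-F =  2 → C
  i=23: I-X = 11 → L
  i=24: J-N = 22 → W
  i=25: V-N =  8 → I
  i=26: Q-Z = 17 → R
  i=27: M-W = 16 → Q
  shifts repeat with period 8: WIRQLHCL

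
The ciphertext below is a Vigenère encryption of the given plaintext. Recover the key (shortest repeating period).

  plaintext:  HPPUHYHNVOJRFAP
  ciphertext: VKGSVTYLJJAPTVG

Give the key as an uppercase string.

OVRY

  i= 0: V-H = 14 → O
  i= 1: K-P = 21 → V
  i= 2: G-P = 17 → R
  i= 3: S-U = 24 → Y
  i= 4: V-H = 14 → O
  i= 5: T-Y = 21 → V
  i= 6: Y-H = 17 → R
  i= 7: L-N = 24 → Y
  i= 8: J-V = 14 → O
  i= 9: J-O = 21 → V
  i=10: A-J = 17 → R
  i=11: P-R = 24 → Y
  i=12: T-F = 14 → O
  i=13: V-A = 21 → V
  i=14: G-P = 17 → R
  shifts repeat with period 4: OVRY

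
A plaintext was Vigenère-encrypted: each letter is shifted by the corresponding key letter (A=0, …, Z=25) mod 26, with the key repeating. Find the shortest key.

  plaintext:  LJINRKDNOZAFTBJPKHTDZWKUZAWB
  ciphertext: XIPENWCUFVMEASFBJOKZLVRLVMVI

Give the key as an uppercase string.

MZHRW

  i= 0: X-L = 12 → M
  i= 1: I-J = 25 → Z
  i= 2: P-I =  7 → H
  i= 3: E-N = 17 → R
  i= 4: N-R = 22 → W
  i= 5: W-K = 12 → M
  i= 6: C-D = 25 → Z
  i= 7: U-N =  7 → H
  i= 8: F-O = 17 → R
  i= 9: V-Z = 22 → W
  i=10: M-A = 12 → M
  i=11: E-F = 25 → Z
  i=12: A-T =  7 → H
  i=13: S-B = 17 → R
  i=14: F-J = 22 → W
  i=15: B-P = 12 → M
  i=16: J-K = 25 → Z
  i=17: O-H =  7 → H
  i=18: K-T = 17 → R
  i=19: Z-D = 22 → W
  i=20: L-Z = 12 → M
  i=21: V-W = 25 → Z
  i=22: R-K =  7 → H
  i=23: L-U = 17 → R
  i=24: V-Z = 22 → W
  i=25: M-A = 12 → M
  i=26: V-W = 25 → Z
  i=27: I-B =  7 → H
  shifts repeat with period 5: MZHRW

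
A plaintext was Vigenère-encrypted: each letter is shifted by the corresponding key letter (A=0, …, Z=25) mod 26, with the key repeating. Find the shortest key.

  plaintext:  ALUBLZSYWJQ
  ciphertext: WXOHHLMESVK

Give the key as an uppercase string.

WMUG

  i= 0: W-A = 22 → W
  i= 1: X-L = 12 → M
  i= 2: O-U = 20 → U
  i= 3: H-B =  6 → G
  i= 4: H-L = 22 → W
  i= 5: L-Z = 12 → M
  i= 6: M-S = 20 → U
  i= 7: E-Y =  6 → G
  i= 8: S-W = 22 → W
  i= 9: V-J = 12 → M
  i=10: K-Q = 20 → U
  shifts repeat with period 4: WMUG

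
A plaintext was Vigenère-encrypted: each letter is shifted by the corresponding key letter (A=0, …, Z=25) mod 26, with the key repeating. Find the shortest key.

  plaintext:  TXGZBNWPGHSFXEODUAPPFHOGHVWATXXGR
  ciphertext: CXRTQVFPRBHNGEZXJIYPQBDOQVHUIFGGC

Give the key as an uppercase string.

  i= 0: C-T =  9 → J
  i= 1: X-X =  0 → A
  i= 2: R-G = 11 → L
  i= 3: T-Z = 20 → U
  i= 4: Q-B = 15 → P
  i= 5: V-N =  8 → I
  i= 6: F-W =  9 → J
  i= 7: P-P =  0 → A
  i= 8: R-G = 11 → L
  i= 9: B-H = 20 → U
  i=10: H-S = 15 → P
  i=11: N-F =  8 → I
  i=12: G-X =  9 → J
  i=13: E-E =  0 → A
  i=14: Z-O = 11 → L
  i=15: X-D = 20 → U
  i=16: J-U = 15 → P
  i=17: I-A =  8 → I
  i=18: Y-P =  9 → J
  i=19: P-P =  0 → A
  i=20: Q-F = 11 → L
  i=21: B-H = 20 → U
  i=22: D-O = 15 → P
  i=23: O-G =  8 → I
  i=24: Q-H =  9 → J
  i=25: V-V =  0 → A
  i=26: H-W = 11 → L
  i=27: U-A = 20 → U
  i=28: I-T = 15 → P
  i=29: F-X =  8 → I
  i=30: G-X =  9 → J
  i=31: G-G =  0 → A
  i=32: C-R = 11 → L
  shifts repeat with period 6: JALUPI

JALUPI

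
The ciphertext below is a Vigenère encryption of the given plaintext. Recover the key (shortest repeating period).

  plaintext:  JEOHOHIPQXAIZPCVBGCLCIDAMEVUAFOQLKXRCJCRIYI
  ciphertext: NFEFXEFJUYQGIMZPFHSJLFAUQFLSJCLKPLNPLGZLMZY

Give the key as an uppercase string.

EBQYJXXU

  i= 0: N-J =  4 → E
  i= 1: F-E =  1 → B
  i= 2: E-O = 16 → Q
  i= 3: F-H = 24 → Y
  i= 4: X-O =  9 → J
  i= 5: E-H = 23 → X
  i= 6: F-I = 23 → X
  i= 7: J-P = 20 → U
  i= 8: U-Q =  4 → E
  i= 9: Y-X =  1 → B
  i=10: Q-A = 16 → Q
  i=11: G-I = 24 → Y
  i=12: I-Z =  9 → J
  i=13: M-P = 23 → X
  i=14: Z-C = 23 → X
  i=15: P-V = 20 → U
  i=16: F-B =  4 → E
  i=17: H-G =  1 → B
  i=18: S-C = 16 → Q
  i=19: J-L = 24 → Y
  i=20: L-C =  9 → J
  i=21: F-I = 23 → X
  i=22: A-D = 23 → X
  i=23: U-A = 20 → U
  i=24: Q-M =  4 → E
  i=25: F-E =  1 → B
  i=26: L-V = 16 → Q
  i=27: S-U = 24 → Y
  i=28: J-A =  9 → J
  i=29: C-F = 23 → X
  i=30: L-O = 23 → X
  i=31: K-Q = 20 → U
  i=32: P-L =  4 → E
  i=33: L-K =  1 → B
  i=34: N-X = 16 → Q
  i=35: P-R = 24 → Y
  i=36: L-C =  9 → J
  i=37: G-J = 23 → X
  i=38: Z-C = 23 → X
  i=39: L-R = 20 → U
  i=40: M-I =  4 → E
  i=41: Z-Y =  1 → B
  i=42: Y-I = 16 → Q
  shifts repeat with period 8: EBQYJXXU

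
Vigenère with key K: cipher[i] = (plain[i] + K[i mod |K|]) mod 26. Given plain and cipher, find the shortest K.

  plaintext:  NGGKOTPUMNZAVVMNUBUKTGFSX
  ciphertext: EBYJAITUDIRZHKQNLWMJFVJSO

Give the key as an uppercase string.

RVSZMPEA

  i= 0: E-N = 17 → R
  i= 1: B-G = 21 → V
  i= 2: Y-G = 18 → S
  i= 3: J-K = 25 → Z
  i= 4: A-O = 12 → M
  i= 5: I-T = 15 → P
  i= 6: T-P =  4 → E
  i= 7: U-U =  0 → A
  i= 8: D-M = 17 → R
  i= 9: I-N = 21 → V
  i=10: R-Z = 18 → S
  i=11: Z-A = 25 → Z
  i=12: H-V = 12 → M
  i=13: K-V = 15 → P
  i=14: Q-M =  4 → E
  i=15: N-N =  0 → A
  i=16: L-U = 17 → R
  i=17: W-B = 21 → V
  i=18: M-U = 18 → S
  i=19: J-K = 25 → Z
  i=20: F-T = 12 → M
  i=21: V-G = 15 → P
  i=22: J-F =  4 → E
  i=23: S-S =  0 → A
  i=24: O-X = 17 → R
  shifts repeat with period 8: RVSZMPEA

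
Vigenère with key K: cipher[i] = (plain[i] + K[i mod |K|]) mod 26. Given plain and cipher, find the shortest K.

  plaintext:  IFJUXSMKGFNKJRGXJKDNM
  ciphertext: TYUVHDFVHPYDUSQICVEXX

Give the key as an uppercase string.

LTLBK

  i= 0: T-I = 11 → L
  i= 1: Y-F = 19 → T
  i= 2: U-J = 11 → L
  i= 3: V-U =  1 → B
  i= 4: H-X = 10 → K
  i= 5: D-S = 11 → L
  i= 6: F-M = 19 → T
  i= 7: V-K = 11 → L
  i= 8: H-G =  1 → B
  i= 9: P-F = 10 → K
  i=10: Y-N = 11 → L
  i=11: D-K = 19 → T
  i=12: U-J = 11 → L
  i=13: S-R =  1 → B
  i=14: Q-G = 10 → K
  i=15: I-X = 11 → L
  i=16: C-J = 19 → T
  i=17: V-K = 11 → L
  i=18: E-D =  1 → B
  i=19: X-N = 10 → K
  i=20: X-M = 11 → L
  shifts repeat with period 5: LTLBK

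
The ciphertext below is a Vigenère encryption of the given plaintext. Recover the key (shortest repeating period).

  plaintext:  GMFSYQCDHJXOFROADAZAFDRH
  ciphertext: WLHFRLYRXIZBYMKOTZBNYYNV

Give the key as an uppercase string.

  i= 0: W-G = 16 → Q
  i= 1: L-M = 25 → Z
  i= 2: H-F =  2 → C
  i= 3: F-S = 13 → N
  i= 4: R-Y = 19 → T
  i= 5: L-Q = 21 → V
  i= 6: Y-C = 22 → W
  i= 7: R-D = 14 → O
  i= 8: X-H = 16 → Q
  i= 9: I-J = 25 → Z
  i=10: Z-X =  2 → C
  i=11: B-O = 13 → N
  i=12: Y-F = 19 → T
  i=13: M-R = 21 → V
  i=14: K-O = 22 → W
  i=15: O-A = 14 → O
  i=16: T-D = 16 → Q
  i=17: Z-A = 25 → Z
  i=18: B-Z =  2 → C
  i=19: N-A = 13 → N
  i=20: Y-F = 19 → T
  i=21: Y-D = 21 → V
  i=22: N-R = 22 → W
  i=23: V-H = 14 → O
  shifts repeat with period 8: QZCNTVWO

QZCNTVWO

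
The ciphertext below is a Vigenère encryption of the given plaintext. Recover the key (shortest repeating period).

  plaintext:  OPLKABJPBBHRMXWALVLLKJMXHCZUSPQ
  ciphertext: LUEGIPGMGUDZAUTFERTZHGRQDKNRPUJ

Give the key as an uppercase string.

XFTWIOX

  i= 0: L-O = 23 → X
  i= 1: U-P =  5 → F
  i= 2: E-L = 19 → T
  i= 3: G-K = 22 → W
  i= 4: I-A =  8 → I
  i= 5: P-B = 14 → O
  i= 6: G-J = 23 → X
  i= 7: M-P = 23 → X
  i= 8: G-B =  5 → F
  i= 9: U-B = 19 → T
  i=10: D-H = 22 → W
  i=11: Z-R =  8 → I
  i=12: A-M = 14 → O
  i=13: U-X = 23 → X
  i=14: T-W = 23 → X
  i=15: F-A =  5 → F
  i=16: E-L = 19 → T
  i=17: R-V = 22 → W
  i=18: T-L =  8 → I
  i=19: Z-L = 14 → O
  i=20: H-K = 23 → X
  i=21: G-J = 23 → X
  i=22: R-M =  5 → F
  i=23: Q-X = 19 → T
  i=24: D-H = 22 → W
  i=25: K-C =  8 → I
  i=26: N-Z = 14 → O
  i=27: R-U = 23 → X
  i=28: P-S = 23 → X
  i=29: U-P =  5 → F
  i=30: J-Q = 19 → T
  shifts repeat with period 7: XFTWIOX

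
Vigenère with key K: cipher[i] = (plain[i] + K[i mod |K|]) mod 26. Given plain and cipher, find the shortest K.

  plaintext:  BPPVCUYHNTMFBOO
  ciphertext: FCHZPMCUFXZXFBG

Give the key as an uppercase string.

ENS

  i= 0: F-B =  4 → E
  i= 1: C-P = 13 → N
  i= 2: H-P = 18 → S
  i= 3: Z-V =  4 → E
  i= 4: P-C = 13 → N
  i= 5: M-U = 18 → S
  i= 6: C-Y =  4 → E
  i= 7: U-H = 13 → N
  i= 8: F-N = 18 → S
  i= 9: X-T =  4 → E
  i=10: Z-M = 13 → N
  i=11: X-F = 18 → S
  i=12: F-B =  4 → E
  i=13: B-O = 13 → N
  i=14: G-O = 18 → S
  shifts repeat with period 3: ENS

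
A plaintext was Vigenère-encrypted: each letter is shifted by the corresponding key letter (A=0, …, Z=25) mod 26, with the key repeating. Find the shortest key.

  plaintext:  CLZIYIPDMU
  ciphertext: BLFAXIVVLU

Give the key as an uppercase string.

  i= 0: B-C = 25 → Z
  i= 1: L-L =  0 → A
  i= 2: F-Z =  6 → G
  i= 3: A-I = 18 → S
  i= 4: X-Y = 25 → Z
  i= 5: I-I =  0 → A
  i= 6: V-P =  6 → G
  i= 7: V-D = 18 → S
  i= 8: L-M = 25 → Z
  i= 9: U-U =  0 → A
  shifts repeat with period 4: ZAGS

ZAGS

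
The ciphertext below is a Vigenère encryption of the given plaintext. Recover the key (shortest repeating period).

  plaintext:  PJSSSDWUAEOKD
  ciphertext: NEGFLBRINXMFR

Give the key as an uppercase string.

YVONT

  i= 0: N-P = 24 → Y
  i= 1: E-J = 21 → V
  i= 2: G-S = 14 → O
  i= 3: F-S = 13 → N
  i= 4: L-S = 19 → T
  i= 5: B-D = 24 → Y
  i= 6: R-W = 21 → V
  i= 7: I-U = 14 → O
  i= 8: N-A = 13 → N
  i= 9: X-E = 19 → T
  i=10: M-O = 24 → Y
  i=11: F-K = 21 → V
  i=12: R-D = 14 → O
  shifts repeat with period 5: YVONT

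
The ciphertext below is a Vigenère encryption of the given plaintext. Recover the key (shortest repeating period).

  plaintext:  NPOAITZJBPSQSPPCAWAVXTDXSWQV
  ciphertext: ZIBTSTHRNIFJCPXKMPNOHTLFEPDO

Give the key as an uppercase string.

  i= 0: Z-N = 12 → M
  i= 1: I-P = 19 → T
  i= 2: B-O = 13 → N
  i= 3: T-A = 19 → T
  i= 4: S-I = 10 → K
  i= 5: T-T =  0 → A
  i= 6: H-Z =  8 → I
  i= 7: R-J =  8 → I
  i= 8: N-B = 12 → M
  i= 9: I-P = 19 → T
  i=10: F-S = 13 → N
  i=11: J-Q = 19 → T
  i=12: C-S = 10 → K
  i=13: P-P =  0 → A
  i=14: X-P =  8 → I
  i=15: K-C =  8 → I
  i=16: M-A = 12 → M
  i=17: P-W = 19 → T
  i=18: N-A = 13 → N
  i=19: O-V = 19 → T
  i=20: H-X = 10 → K
  i=21: T-T =  0 → A
  i=22: L-D =  8 → I
  i=23: F-X =  8 → I
  i=24: E-S = 12 → M
  i=25: P-W = 19 → T
  i=26: D-Q = 13 → N
  i=27: O-V = 19 → T
  shifts repeat with period 8: MTNTKAII

MTNTKAII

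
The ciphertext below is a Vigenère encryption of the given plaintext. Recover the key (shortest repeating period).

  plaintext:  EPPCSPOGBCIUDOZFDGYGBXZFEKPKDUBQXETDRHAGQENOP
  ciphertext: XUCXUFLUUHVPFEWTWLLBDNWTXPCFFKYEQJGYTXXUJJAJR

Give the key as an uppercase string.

TFNVCQXO

  i= 0: X-E = 19 → T
  i= 1: U-P =  5 → F
  i= 2: C-P = 13 → N
  i= 3: X-C = 21 → V
  i= 4: U-S =  2 → C
  i= 5: F-P = 16 → Q
  i= 6: L-O = 23 → X
  i= 7: U-G = 14 → O
  i= 8: U-B = 19 → T
  i= 9: H-C =  5 → F
  i=10: V-I = 13 → N
  i=11: P-U = 21 → V
  i=12: F-D =  2 → C
  i=13: E-O = 16 → Q
  i=14: W-Z = 23 → X
  i=15: T-F = 14 → O
  i=16: W-D = 19 → T
  i=17: L-G =  5 → F
  i=18: L-Y = 13 → N
  i=19: B-G = 21 → V
  i=20: D-B =  2 → C
  i=21: N-X = 16 → Q
  i=22: W-Z = 23 → X
  i=23: T-F = 14 → O
  i=24: X-E = 19 → T
  i=25: P-K =  5 → F
  i=26: C-P = 13 → N
  i=27: F-K = 21 → V
  i=28: F-D =  2 → C
  i=29: K-U = 16 → Q
  i=30: Y-B = 23 → X
  i=31: E-Q = 14 → O
  i=32: Q-X = 19 → T
  i=33: J-E =  5 → F
  i=34: G-T = 13 → N
  i=35: Y-D = 21 → V
  i=36: T-R =  2 → C
  i=37: X-H = 16 → Q
  i=38: X-A = 23 → X
  i=39: U-G = 14 → O
  i=40: J-Q = 19 → T
  i=41: J-E =  5 → F
  i=42: A-N = 13 → N
  i=43: J-O = 21 → V
  i=44: R-P =  2 → C
  shifts repeat with period 8: TFNVCQXO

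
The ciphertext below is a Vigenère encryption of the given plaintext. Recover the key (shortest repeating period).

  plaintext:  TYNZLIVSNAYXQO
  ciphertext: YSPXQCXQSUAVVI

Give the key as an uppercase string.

FUCY

  i= 0: Y-T =  5 → F
  i= 1: S-Y = 20 → U
  i= 2: P-N =  2 → C
  i= 3: X-Z = 24 → Y
  i= 4: Q-L =  5 → F
  i= 5: C-I = 20 → U
  i= 6: X-V =  2 → C
  i= 7: Q-S = 24 → Y
  i= 8: S-N =  5 → F
  i= 9: U-A = 20 → U
  i=10: A-Y =  2 → C
  i=11: V-X = 24 → Y
  i=12: V-Q =  5 → F
  i=13: I-O = 20 → U
  shifts repeat with period 4: FUCY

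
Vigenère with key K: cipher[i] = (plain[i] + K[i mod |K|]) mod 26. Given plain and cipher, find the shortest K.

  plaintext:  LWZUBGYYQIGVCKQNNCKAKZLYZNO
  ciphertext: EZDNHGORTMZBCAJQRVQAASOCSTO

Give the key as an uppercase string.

  i= 0: E-L = 19 → T
  i= 1: Z-W =  3 → D
  i= 2: D-Z =  4 → E
  i= 3: N-U = 19 → T
  i= 4: H-B =  6 → G
  i= 5: G-G =  0 → A
  i= 6: O-Y = 16 → Q
  i= 7: R-Y = 19 → T
  i= 8: T-Q =  3 → D
  i= 9: M-I =  4 → E
  i=10: Z-G = 19 → T
  i=11: B-V =  6 → G
  i=12: C-C =  0 → A
  i=13: A-K = 16 → Q
  i=14: J-Q = 19 → T
  i=15: Q-N =  3 → D
  i=16: R-N =  4 → E
  i=17: V-C = 19 → T
  i=18: Q-K =  6 → G
  i=19: A-A =  0 → A
  i=20: A-K = 16 → Q
  i=21: S-Z = 19 → T
  i=22: O-L =  3 → D
  i=23: C-Y =  4 → E
  i=24: S-Z = 19 → T
  i=25: T-N =  6 → G
  i=26: O-O =  0 → A
  shifts repeat with period 7: TDETGAQ

TDETGAQ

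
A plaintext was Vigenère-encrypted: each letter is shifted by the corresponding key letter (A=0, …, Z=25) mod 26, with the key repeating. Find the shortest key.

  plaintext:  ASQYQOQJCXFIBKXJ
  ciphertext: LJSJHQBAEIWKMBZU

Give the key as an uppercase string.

LRC

  i= 0: L-A = 11 → L
  i= 1: J-S = 17 → R
  i= 2: S-Q =  2 → C
  i= 3: J-Y = 11 → L
  i= 4: H-Q = 17 → R
  i= 5: Q-O =  2 → C
  i= 6: B-Q = 11 → L
  i= 7: A-J = 17 → R
  i= 8: E-C =  2 → C
  i= 9: I-X = 11 → L
  i=10: W-F = 17 → R
  i=11: K-I =  2 → C
  i=12: M-B = 11 → L
  i=13: B-K = 17 → R
  i=14: Z-X =  2 → C
  i=15: U-J = 11 → L
  shifts repeat with period 3: LRC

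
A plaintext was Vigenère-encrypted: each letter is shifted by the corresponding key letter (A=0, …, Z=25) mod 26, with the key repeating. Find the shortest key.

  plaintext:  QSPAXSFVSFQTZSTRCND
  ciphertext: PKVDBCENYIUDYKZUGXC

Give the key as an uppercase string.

  i= 0: P-Q = 25 → Z
  i= 1: K-S = 18 → S
  i= 2: V-P =  6 → G
  i= 3: D-A =  3 → D
  i= 4: B-X =  4 → E
  i= 5: C-S = 10 → K
  i= 6: E-F = 25 → Z
  i= 7: N-V = 18 → S
  i= 8: Y-S =  6 → G
  i= 9: I-F =  3 → D
  i=10: U-Q =  4 → E
  i=11: D-T = 10 → K
  i=12: Y-Z = 25 → Z
  i=13: K-S = 18 → S
  i=14: Z-T =  6 → G
  i=15: U-R =  3 → D
  i=16: G-C =  4 → E
  i=17: X-N = 10 → K
  i=18: C-D = 25 → Z
  shifts repeat with period 6: ZSGDEK

ZSGDEK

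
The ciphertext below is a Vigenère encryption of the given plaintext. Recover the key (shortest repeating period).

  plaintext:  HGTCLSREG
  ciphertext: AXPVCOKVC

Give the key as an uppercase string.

  i= 0: A-H = 19 → T
  i= 1: X-G = 17 → R
  i= 2: P-T = 22 → W
  i= 3: V-C = 19 → T
  i= 4: C-L = 17 → R
  i= 5: O-S = 22 → W
  i= 6: K-R = 19 → T
  i= 7: V-E = 17 → R
  i= 8: C-G = 22 → W
  shifts repeat with period 3: TRW

TRW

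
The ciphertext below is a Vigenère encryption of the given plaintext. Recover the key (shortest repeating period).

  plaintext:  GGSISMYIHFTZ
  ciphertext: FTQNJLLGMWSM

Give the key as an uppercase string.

  i= 0: F-G = 25 → Z
  i= 1: T-G = 13 → N
  i= 2: Q-S = 24 → Y
  i= 3: N-I =  5 → F
  i= 4: J-S = 17 → R
  i= 5: L-M = 25 → Z
  i= 6: L-Y = 13 → N
  i= 7: G-I = 24 → Y
  i= 8: M-H =  5 → F
  i= 9: W-F = 17 → R
  i=10: S-T = 25 → Z
  i=11: M-Z = 13 → N
  shifts repeat with period 5: ZNYFR

ZNYFR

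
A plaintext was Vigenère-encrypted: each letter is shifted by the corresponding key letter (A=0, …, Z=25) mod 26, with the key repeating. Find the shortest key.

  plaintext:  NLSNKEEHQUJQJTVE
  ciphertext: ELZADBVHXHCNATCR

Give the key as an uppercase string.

  i= 0: E-N = 17 → R
  i= 1: L-L =  0 → A
  i= 2: Z-S =  7 → H
  i= 3: A-N = 13 → N
  i= 4: D-K = 19 → T
  i= 5: B-E = 23 → X
  i= 6: V-E = 17 → R
  i= 7: H-H =  0 → A
  i= 8: X-Q =  7 → H
  i= 9: H-U = 13 → N
  i=10: C-J = 19 → T
  i=11: N-Q = 23 → X
  i=12: A-J = 17 → R
  i=13: T-T =  0 → A
  i=14: C-V =  7 → H
  i=15: R-E = 13 → N
  shifts repeat with period 6: RAHNTX

RAHNTX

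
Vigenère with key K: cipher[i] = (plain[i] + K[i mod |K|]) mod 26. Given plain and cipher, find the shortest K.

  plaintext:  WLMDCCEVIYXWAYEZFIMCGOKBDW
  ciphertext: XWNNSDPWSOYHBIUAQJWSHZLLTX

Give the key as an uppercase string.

  i= 0: X-W =  1 → B
  i= 1: W-L = 11 → L
  i= 2: N-M =  1 → B
  i= 3: N-D = 10 → K
  i= 4: S-C = 16 → Q
  i= 5: D-C =  1 → B
  i= 6: P-E = 11 → L
  i= 7: W-V =  1 → B
  i= 8: S-I = 10 → K
  i= 9: O-Y = 16 → Q
  i=10: Y-X =  1 → B
  i=11: H-W = 11 → L
  i=12: B-A =  1 → B
  i=13: I-Y = 10 → K
  i=14: U-E = 16 → Q
  i=15: A-Z =  1 → B
  i=16: Q-F = 11 → L
  i=17: J-I =  1 → B
  i=18: W-M = 10 → K
  i=19: S-C = 16 → Q
  i=20: H-G =  1 → B
  i=21: Z-O = 11 → L
  i=22: L-K =  1 → B
  i=23: L-B = 10 → K
  i=24: T-D = 16 → Q
  i=25: X-W =  1 → B
  shifts repeat with period 5: BLBKQ

BLBKQ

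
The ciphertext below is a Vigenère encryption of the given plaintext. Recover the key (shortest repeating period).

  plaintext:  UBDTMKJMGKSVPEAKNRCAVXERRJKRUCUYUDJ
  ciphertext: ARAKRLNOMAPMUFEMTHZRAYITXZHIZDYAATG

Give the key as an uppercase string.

  i= 0: A-U =  6 → G
  i= 1: R-B = 16 → Q
  i= 2: A-D = 23 → X
  i= 3: K-T = 17 → R
  i= 4: R-M =  5 → F
  i= 5: L-K =  1 → B
  i= 6: N-J =  4 → E
  i= 7: O-M =  2 → C
  i= 8: M-G =  6 → G
  i= 9: A-K = 16 → Q
  i=10: P-S = 23 → X
  i=11: M-V = 17 → R
  i=12: U-P =  5 → F
  i=13: F-E =  1 → B
  i=14: E-A =  4 → E
  i=15: M-K =  2 → C
  i=16: T-N =  6 → G
  i=17: H-R = 16 → Q
  i=18: Z-C = 23 → X
  i=19: R-A = 17 → R
  i=20: A-V =  5 → F
  i=21: Y-X =  1 → B
  i=22: I-E =  4 → E
  i=23: T-R =  2 → C
  i=24: X-R =  6 → G
  i=25: Z-J = 16 → Q
  i=26: H-K = 23 → X
  i=27: I-R = 17 → R
  i=28: Z-U =  5 → F
  i=29: D-C =  1 → B
  i=30: Y-U =  4 → E
  i=31: A-Y =  2 → C
  i=32: A-U =  6 → G
  i=33: T-D = 16 → Q
  i=34: G-J = 23 → X
  shifts repeat with period 8: GQXRFBEC

GQXRFBEC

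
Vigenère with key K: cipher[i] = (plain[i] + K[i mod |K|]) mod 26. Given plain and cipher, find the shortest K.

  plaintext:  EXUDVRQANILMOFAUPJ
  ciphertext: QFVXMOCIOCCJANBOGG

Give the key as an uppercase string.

  i= 0: Q-E = 12 → M
  i= 1: F-X =  8 → I
  i= 2: V-U =  1 → B
  i= 3: X-D = 20 → U
  i= 4: M-V = 17 → R
  i= 5: O-R = 23 → X
  i= 6: C-Q = 12 → M
  i= 7: I-A =  8 → I
  i= 8: O-N =  1 → B
  i= 9: C-I = 20 → U
  i=10: C-L = 17 → R
  i=11: J-M = 23 → X
  i=12: A-O = 12 → M
  i=13: N-F =  8 → I
  i=14: B-A =  1 → B
  i=15: O-U = 20 → U
  i=16: G-P = 17 → R
  i=17: G-J = 23 → X
  shifts repeat with period 6: MIBURX

MIBURX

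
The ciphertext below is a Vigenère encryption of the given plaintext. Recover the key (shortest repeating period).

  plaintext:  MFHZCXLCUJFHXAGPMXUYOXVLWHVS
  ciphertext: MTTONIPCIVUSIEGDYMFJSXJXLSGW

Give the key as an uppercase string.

  i= 0: M-M =  0 → A
  i= 1: T-F = 14 → O
  i= 2: T-H = 12 → M
  i= 3: O-Z = 15 → P
  i= 4: N-C = 11 → L
  i= 5: I-X = 11 → L
  i= 6: P-L =  4 → E
  i= 7: C-C =  0 → A
  i= 8: I-U = 14 → O
  i= 9: V-J = 12 → M
  i=10: U-F = 15 → P
  i=11: S-H = 11 → L
  i=12: I-X = 11 → L
  i=13: E-A =  4 → E
  i=14: G-G =  0 → A
  i=15: D-P = 14 → O
  i=16: Y-M = 12 → M
  i=17: M-X = 15 → P
  i=18: F-U = 11 → L
  i=19: J-Y = 11 → L
  i=20: S-O =  4 → E
  i=21: X-X =  0 → A
  i=22: J-V = 14 → O
  i=23: X-L = 12 → M
  i=24: L-W = 15 → P
  i=25: S-H = 11 → L
  i=26: G-V = 11 → L
  i=27: W-S =  4 → E
  shifts repeat with period 7: AOMPLLE

AOMPLLE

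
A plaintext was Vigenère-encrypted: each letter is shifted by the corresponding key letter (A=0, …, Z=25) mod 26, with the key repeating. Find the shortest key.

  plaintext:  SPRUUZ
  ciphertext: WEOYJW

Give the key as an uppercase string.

  i= 0: W-S =  4 → E
  i= 1: E-P = 15 → P
  i= 2: O-R = 23 → X
  i= 3: Y-U =  4 → E
  i= 4: J-U = 15 → P
  i= 5: W-Z = 23 → X
  shifts repeat with period 3: EPX

EPX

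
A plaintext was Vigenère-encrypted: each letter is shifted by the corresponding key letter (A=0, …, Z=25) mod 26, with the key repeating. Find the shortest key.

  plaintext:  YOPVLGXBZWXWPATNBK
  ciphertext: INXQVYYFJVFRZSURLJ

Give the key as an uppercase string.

KZIVKSBE

  i= 0: I-Y = 10 → K
  i= 1: N-O = 25 → Z
  i= 2: X-P =  8 → I
  i= 3: Q-V = 21 → V
  i= 4: V-L = 10 → K
  i= 5: Y-G = 18 → S
  i= 6: Y-X =  1 → B
  i= 7: F-B =  4 → E
  i= 8: J-Z = 10 → K
  i= 9: V-W = 25 → Z
  i=10: F-X =  8 → I
  i=11: R-W = 21 → V
  i=12: Z-P = 10 → K
  i=13: S-A = 18 → S
  i=14: U-T =  1 → B
  i=15: R-N =  4 → E
  i=16: L-B = 10 → K
  i=17: J-K = 25 → Z
  shifts repeat with period 8: KZIVKSBE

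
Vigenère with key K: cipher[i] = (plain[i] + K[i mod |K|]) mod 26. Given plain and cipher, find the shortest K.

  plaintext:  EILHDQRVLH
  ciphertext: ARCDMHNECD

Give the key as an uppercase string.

WJR

  i= 0: A-E = 22 → W
  i= 1: R-I =  9 → J
  i= 2: C-L = 17 → R
  i= 3: D-H = 22 → W
  i= 4: M-D =  9 → J
  i= 5: H-Q = 17 → R
  i= 6: N-R = 22 → W
  i= 7: E-V =  9 → J
  i= 8: C-L = 17 → R
  i= 9: D-H = 22 → W
  shifts repeat with period 3: WJR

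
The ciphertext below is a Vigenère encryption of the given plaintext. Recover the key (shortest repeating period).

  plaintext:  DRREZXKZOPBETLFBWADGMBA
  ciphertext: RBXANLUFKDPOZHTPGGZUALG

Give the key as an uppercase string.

OKGWO

  i= 0: R-D = 14 → O
  i= 1: B-R = 10 → K
  i= 2: X-R =  6 → G
  i= 3: A-E = 22 → W
  i= 4: N-Z = 14 → O
  i= 5: L-X = 14 → O
  i= 6: U-K = 10 → K
  i= 7: F-Z =  6 → G
  i= 8: K-O = 22 → W
  i= 9: D-P = 14 → O
  i=10: P-B = 14 → O
  i=11: O-E = 10 → K
  i=12: Z-T =  6 → G
  i=13: H-L = 22 → W
  i=14: T-F = 14 → O
  i=15: P-B = 14 → O
  i=16: G-W = 10 → K
  i=17: G-A =  6 → G
  i=18: Z-D = 22 → W
  i=19: U-G = 14 → O
  i=20: A-M = 14 → O
  i=21: L-B = 10 → K
  i=22: G-A =  6 → G
  shifts repeat with period 5: OKGWO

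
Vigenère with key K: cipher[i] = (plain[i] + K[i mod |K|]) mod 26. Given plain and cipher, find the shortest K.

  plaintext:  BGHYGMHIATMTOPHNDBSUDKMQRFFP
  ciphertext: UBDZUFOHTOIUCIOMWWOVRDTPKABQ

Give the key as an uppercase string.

  i= 0: U-B = 19 → T
  i= 1: B-G = 21 → V
  i= 2: D-H = 22 → W
  i= 3: Z-Y =  1 → B
  i= 4: U-G = 14 → O
  i= 5: F-M = 19 → T
  i= 6: O-H =  7 → H
  i= 7: H-I = 25 → Z
  i= 8: T-A = 19 → T
  i= 9: O-T = 21 → V
  i=10: I-M = 22 → W
  i=11: U-T =  1 → B
  i=12: C-O = 14 → O
  i=13: I-P = 19 → T
  i=14: O-H =  7 → H
  i=15: M-N = 25 → Z
  i=16: W-D = 19 → T
  i=17: W-B = 21 → V
  i=18: O-S = 22 → W
  i=19: V-U =  1 → B
  i=20: R-D = 14 → O
  i=21: D-K = 19 → T
  i=22: T-M =  7 → H
  i=23: P-Q = 25 → Z
  i=24: K-R = 19 → T
  i=25: A-F = 21 → V
  i=26: B-F = 22 → W
  i=27: Q-P =  1 → B
  shifts repeat with period 8: TVWBOTHZ

TVWBOTHZ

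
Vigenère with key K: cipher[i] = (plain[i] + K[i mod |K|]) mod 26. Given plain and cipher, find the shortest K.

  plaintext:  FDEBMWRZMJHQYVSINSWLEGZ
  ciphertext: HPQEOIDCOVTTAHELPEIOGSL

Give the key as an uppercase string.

  i= 0: H-F =  2 → C
  i= 1: P-D = 12 → M
  i= 2: Q-E = 12 → M
  i= 3: E-B =  3 → D
  i= 4: O-M =  2 → C
  i= 5: I-W = 12 → M
  i= 6: D-R = 12 → M
  i= 7: C-Z =  3 → D
  i= 8: O-M =  2 → C
  i= 9: V-J = 12 → M
  i=10: T-H = 12 → M
  i=11: T-Q =  3 → D
  i=12: A-Y =  2 → C
  i=13: H-V = 12 → M
  i=14: E-S = 12 → M
  i=15: L-I =  3 → D
  i=16: P-N =  2 → C
  i=17: E-S = 12 → M
  i=18: I-W = 12 → M
  i=19: O-L =  3 → D
  i=20: G-E =  2 → C
  i=21: S-G = 12 → M
  i=22: L-Z = 12 → M
  shifts repeat with period 4: CMMD

CMMD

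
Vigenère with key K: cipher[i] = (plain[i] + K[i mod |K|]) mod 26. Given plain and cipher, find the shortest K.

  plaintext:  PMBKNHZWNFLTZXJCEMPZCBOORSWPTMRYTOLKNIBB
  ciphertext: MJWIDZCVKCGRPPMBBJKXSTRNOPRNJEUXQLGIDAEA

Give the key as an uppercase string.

  i= 0: M-P = 23 → X
  i= 1: J-M = 23 → X
  i= 2: W-B = 21 → V
  i= 3: I-K = 24 → Y
  i= 4: D-N = 16 → Q
  i= 5: Z-H = 18 → S
  i= 6: C-Z =  3 → D
  i= 7: V-W = 25 → Z
  i= 8: K-N = 23 → X
  i= 9: C-F = 23 → X
  i=10: G-L = 21 → V
  i=11: R-T = 24 → Y
  i=12: P-Z = 16 → Q
  i=13: P-X = 18 → S
  i=14: M-J =  3 → D
  i=15: B-C = 25 → Z
  i=16: B-E = 23 → X
  i=17: J-M = 23 → X
  i=18: K-P = 21 → V
  i=19: X-Z = 24 → Y
  i=20: S-C = 16 → Q
  i=21: T-B = 18 → S
  i=22: R-O =  3 → D
  i=23: N-O = 25 → Z
  i=24: O-R = 23 → X
  i=25: P-S = 23 → X
  i=26: R-W = 21 → V
  i=27: N-P = 24 → Y
  i=28: J-T = 16 → Q
  i=29: E-M = 18 → S
  i=30: U-R =  3 → D
  i=31: X-Y = 25 → Z
  i=32: Q-T = 23 → X
  i=33: L-O = 23 → X
  i=34: G-L = 21 → V
  i=35: I-K = 24 → Y
  i=36: D-N = 16 → Q
  i=37: A-I = 18 → S
  i=38: E-B =  3 → D
  i=39: A-B = 25 → Z
  shifts repeat with period 8: XXVYQSDZ

XXVYQSDZ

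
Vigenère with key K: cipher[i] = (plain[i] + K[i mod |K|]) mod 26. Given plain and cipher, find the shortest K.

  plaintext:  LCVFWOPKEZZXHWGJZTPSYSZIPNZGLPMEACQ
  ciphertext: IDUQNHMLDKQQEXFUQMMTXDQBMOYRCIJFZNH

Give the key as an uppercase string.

  i= 0: I-L = 23 → X
  i= 1: D-C =  1 → B
  i= 2: U-V = 25 → Z
  i= 3: Q-F = 11 → L
  i= 4: N-W = 17 → R
  i= 5: H-O = 19 → T
  i= 6: M-P = 23 → X
  i= 7: L-K =  1 → B
  i= 8: D-E = 25 → Z
  i= 9: K-Z = 11 → L
  i=10: Q-Z = 17 → R
  i=11: Q-X = 19 → T
  i=12: E-H = 23 → X
  i=13: X-W =  1 → B
  i=14: F-G = 25 → Z
  i=15: U-J = 11 → L
  i=16: Q-Z = 17 → R
  i=17: M-T = 19 → T
  i=18: M-P = 23 → X
  i=19: T-S =  1 → B
  i=20: X-Y = 25 → Z
  i=21: D-S = 11 → L
  i=22: Q-Z = 17 → R
  i=23: B-I = 19 → T
  i=24: M-P = 23 → X
  i=25: O-N =  1 → B
  i=26: Y-Z = 25 → Z
  i=27: R-G = 11 → L
  i=28: C-L = 17 → R
  i=29: I-P = 19 → T
  i=30: J-M = 23 → X
  i=31: F-E =  1 → B
  i=32: Z-A = 25 → Z
  i=33: N-C = 11 → L
  i=34: H-Q = 17 → R
  shifts repeat with period 6: XBZLRT

XBZLRT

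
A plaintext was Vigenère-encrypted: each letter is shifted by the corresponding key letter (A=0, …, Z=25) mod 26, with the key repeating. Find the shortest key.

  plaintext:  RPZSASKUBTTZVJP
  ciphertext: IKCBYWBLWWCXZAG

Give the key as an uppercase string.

RVDJYER

  i= 0: I-R = 17 → R
  i= 1: K-P = 21 → V
  i= 2: C-Z =  3 → D
  i= 3: B-S =  9 → J
  i= 4: Y-A = 24 → Y
  i= 5: W-S =  4 → E
  i= 6: B-K = 17 → R
  i= 7: L-U = 17 → R
  i= 8: W-B = 21 → V
  i= 9: W-T =  3 → D
  i=10: C-T =  9 → J
  i=11: X-Z = 24 → Y
  i=12: Z-V =  4 → E
  i=13: A-J = 17 → R
  i=14: G-P = 17 → R
  shifts repeat with period 7: RVDJYER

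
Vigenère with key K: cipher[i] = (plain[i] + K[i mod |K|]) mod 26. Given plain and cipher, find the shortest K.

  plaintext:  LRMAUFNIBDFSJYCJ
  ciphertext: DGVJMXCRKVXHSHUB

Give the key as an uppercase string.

SPJJS

  i= 0: D-L = 18 → S
  i= 1: G-R = 15 → P
  i= 2: V-M =  9 → J
  i= 3: J-A =  9 → J
  i= 4: M-U = 18 → S
  i= 5: X-F = 18 → S
  i= 6: C-N = 15 → P
  i= 7: R-I =  9 → J
  i= 8: K-B =  9 → J
  i= 9: V-D = 18 → S
  i=10: X-F = 18 → S
  i=11: H-S = 15 → P
  i=12: S-J =  9 → J
  i=13: H-Y =  9 → J
  i=14: U-C = 18 → S
  i=15: B-J = 18 → S
  shifts repeat with period 5: SPJJS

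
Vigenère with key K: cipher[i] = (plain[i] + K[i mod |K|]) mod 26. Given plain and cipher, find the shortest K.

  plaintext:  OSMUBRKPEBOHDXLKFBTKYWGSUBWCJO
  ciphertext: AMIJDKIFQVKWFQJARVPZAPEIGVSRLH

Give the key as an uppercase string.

MUWPCTYQ

  i= 0: A-O = 12 → M
  i= 1: M-S = 20 → U
  i= 2: I-M = 22 → W
  i= 3: J-U = 15 → P
  i= 4: D-B =  2 → C
  i= 5: K-R = 19 → T
  i= 6: I-K = 24 → Y
  i= 7: F-P = 16 → Q
  i= 8: Q-E = 12 → M
  i= 9: V-B = 20 → U
  i=10: K-O = 22 → W
  i=11: W-H = 15 → P
  i=12: F-D =  2 → C
  i=13: Q-X = 19 → T
  i=14: J-L = 24 → Y
  i=15: A-K = 16 → Q
  i=16: R-F = 12 → M
  i=17: V-B = 20 → U
  i=18: P-T = 22 → W
  i=19: Z-K = 15 → P
  i=20: A-Y =  2 → C
  i=21: P-W = 19 → T
  i=22: E-G = 24 → Y
  i=23: I-S = 16 → Q
  i=24: G-U = 12 → M
  i=25: V-B = 20 → U
  i=26: S-W = 22 → W
  i=27: R-C = 15 → P
  i=28: L-J =  2 → C
  i=29: H-O = 19 → T
  shifts repeat with period 8: MUWPCTYQ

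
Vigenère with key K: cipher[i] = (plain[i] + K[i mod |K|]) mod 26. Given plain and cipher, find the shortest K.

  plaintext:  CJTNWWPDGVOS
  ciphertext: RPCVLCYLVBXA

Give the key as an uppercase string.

  i= 0: R-C = 15 → P
  i= 1: P-J =  6 → G
  i= 2: C-T =  9 → J
  i= 3: V-N =  8 → I
  i= 4: L-W = 15 → P
  i= 5: C-W =  6 → G
  i= 6: Y-P =  9 → J
  i= 7: L-D =  8 → I
  i= 8: V-G = 15 → P
  i= 9: B-V =  6 → G
  i=10: X-O =  9 → J
  i=11: A-S =  8 → I
  shifts repeat with period 4: PGJI

PGJI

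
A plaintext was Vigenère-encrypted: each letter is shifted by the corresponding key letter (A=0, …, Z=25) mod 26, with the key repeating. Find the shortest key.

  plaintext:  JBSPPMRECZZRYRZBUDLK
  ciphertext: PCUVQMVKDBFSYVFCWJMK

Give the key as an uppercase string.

  i= 0: P-J =  6 → G
  i= 1: C-B =  1 → B
  i= 2: U-S =  2 → C
  i= 3: V-P =  6 → G
  i= 4: Q-P =  1 → B
  i= 5: M-M =  0 → A
  i= 6: V-R =  4 → E
  i= 7: K-E =  6 → G
  i= 8: D-C =  1 → B
  i= 9: B-Z =  2 → C
  i=10: F-Z =  6 → G
  i=11: S-R =  1 → B
  i=12: Y-Y =  0 → A
  i=13: V-R =  4 → E
  i=14: F-Z =  6 → G
  i=15: C-B =  1 → B
  i=16: W-U =  2 → C
  i=17: J-D =  6 → G
  i=18: M-L =  1 → B
  i=19: K-K =  0 → A
  shifts repeat with period 7: GBCGBAE

GBCGBAE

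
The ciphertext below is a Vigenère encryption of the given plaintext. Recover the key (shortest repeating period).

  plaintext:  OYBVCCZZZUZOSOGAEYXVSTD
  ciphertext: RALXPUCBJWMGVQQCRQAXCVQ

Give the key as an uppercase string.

DCKCNS

  i= 0: R-O =  3 → D
  i= 1: A-Y =  2 → C
  i= 2: L-B = 10 → K
  i= 3: X-V =  2 → C
  i= 4: P-C = 13 → N
  i= 5: U-C = 18 → S
  i= 6: C-Z =  3 → D
  i= 7: B-Z =  2 → C
  i= 8: J-Z = 10 → K
  i= 9: W-U =  2 → C
  i=10: M-Z = 13 → N
  i=11: G-O = 18 → S
  i=12: V-S =  3 → D
  i=13: Q-O =  2 → C
  i=14: Q-G = 10 → K
  i=15: C-A =  2 → C
  i=16: R-E = 13 → N
  i=17: Q-Y = 18 → S
  i=18: A-X =  3 → D
  i=19: X-V =  2 → C
  i=20: C-S = 10 → K
  i=21: V-T =  2 → C
  i=22: Q-D = 13 → N
  shifts repeat with period 6: DCKCNS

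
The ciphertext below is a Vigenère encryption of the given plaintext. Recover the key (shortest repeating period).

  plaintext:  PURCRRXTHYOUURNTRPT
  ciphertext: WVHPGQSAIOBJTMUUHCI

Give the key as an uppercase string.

  i= 0: W-P =  7 → H
  i= 1: V-U =  1 → B
  i= 2: H-R = 16 → Q
  i= 3: P-C = 13 → N
  i= 4: G-R = 15 → P
  i= 5: Q-R = 25 → Z
  i= 6: S-X = 21 → V
  i= 7: A-T =  7 → H
  i= 8: I-H =  1 → B
  i= 9: O-Y = 16 → Q
  i=10: B-O = 13 → N
  i=11: J-U = 15 → P
  i=12: T-U = 25 → Z
  i=13: M-R = 21 → V
  i=14: U-N =  7 → H
  i=15: U-T =  1 → B
  i=16: H-R = 16 → Q
  i=17: C-P = 13 → N
  i=18: I-T = 15 → P
  shifts repeat with period 7: HBQNPZV

HBQNPZV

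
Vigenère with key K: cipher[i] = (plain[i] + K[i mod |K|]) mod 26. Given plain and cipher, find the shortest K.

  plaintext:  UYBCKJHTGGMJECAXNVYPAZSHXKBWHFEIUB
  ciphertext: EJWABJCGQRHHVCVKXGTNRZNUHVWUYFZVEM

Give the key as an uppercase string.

KLVYRAVN

  i= 0: E-U = 10 → K
  i= 1: J-Y = 11 → L
  i= 2: W-B = 21 → V
  i= 3: A-C = 24 → Y
  i= 4: B-K = 17 → R
  i= 5: J-J =  0 → A
  i= 6: C-H = 21 → V
  i= 7: G-T = 13 → N
  i= 8: Q-G = 10 → K
  i= 9: R-G = 11 → L
  i=10: H-M = 21 → V
  i=11: H-J = 24 → Y
  i=12: V-E = 17 → R
  i=13: C-C =  0 → A
  i=14: V-A = 21 → V
  i=15: K-X = 13 → N
  i=16: X-N = 10 → K
  i=17: G-V = 11 → L
  i=18: T-Y = 21 → V
  i=19: N-P = 24 → Y
  i=20: R-A = 17 → R
  i=21: Z-Z =  0 → A
  i=22: N-S = 21 → V
  i=23: U-H = 13 → N
  i=24: H-X = 10 → K
  i=25: V-K = 11 → L
  i=26: W-B = 21 → V
  i=27: U-W = 24 → Y
  i=28: Y-H = 17 → R
  i=29: F-F =  0 → A
  i=30: Z-E = 21 → V
  i=31: V-I = 13 → N
  i=32: E-U = 10 → K
  i=33: M-B = 11 → L
  shifts repeat with period 8: KLVYRAVN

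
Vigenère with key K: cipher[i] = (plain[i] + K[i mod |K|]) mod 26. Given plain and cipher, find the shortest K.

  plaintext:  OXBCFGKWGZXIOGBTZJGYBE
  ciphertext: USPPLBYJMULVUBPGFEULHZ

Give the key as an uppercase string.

  i= 0: U-O =  6 → G
  i= 1: S-X = 21 → V
  i= 2: P-B = 14 → O
  i= 3: P-C = 13 → N
  i= 4: L-F =  6 → G
  i= 5: B-G = 21 → V
  i= 6: Y-K = 14 → O
  i= 7: J-W = 13 → N
  i= 8: M-G =  6 → G
  i= 9: U-Z = 21 → V
  i=10: L-X = 14 → O
  i=11: V-I = 13 → N
  i=12: U-O =  6 → G
  i=13: B-G = 21 → V
  i=14: P-B = 14 → O
  i=15: G-T = 13 → N
  i=16: F-Z =  6 → G
  i=17: E-J = 21 → V
  i=18: U-G = 14 → O
  i=19: L-Y = 13 → N
  i=20: H-B =  6 → G
  i=21: Z-E = 21 → V
  shifts repeat with period 4: GVON

GVON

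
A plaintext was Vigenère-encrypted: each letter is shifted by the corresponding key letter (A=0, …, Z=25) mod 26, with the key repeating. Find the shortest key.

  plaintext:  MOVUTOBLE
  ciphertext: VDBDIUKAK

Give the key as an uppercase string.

JPG

  i= 0: V-M =  9 → J
  i= 1: D-O = 15 → P
  i= 2: B-V =  6 → G
  i= 3: D-U =  9 → J
  i= 4: I-T = 15 → P
  i= 5: U-O =  6 → G
  i= 6: K-B =  9 → J
  i= 7: A-L = 15 → P
  i= 8: K-E =  6 → G
  shifts repeat with period 3: JPG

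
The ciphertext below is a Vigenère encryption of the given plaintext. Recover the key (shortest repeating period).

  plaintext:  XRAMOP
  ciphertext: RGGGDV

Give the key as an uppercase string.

UPG

  i= 0: R-X = 20 → U
  i= 1: G-R = 15 → P
  i= 2: G-A =  6 → G
  i= 3: G-M = 20 → U
  i= 4: D-O = 15 → P
  i= 5: V-P =  6 → G
  shifts repeat with period 3: UPG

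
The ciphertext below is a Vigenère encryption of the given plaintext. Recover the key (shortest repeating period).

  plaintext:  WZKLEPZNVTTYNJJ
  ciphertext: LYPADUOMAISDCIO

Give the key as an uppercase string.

  i= 0: L-W = 15 → P
  i= 1: Y-Z = 25 → Z
  i= 2: P-K =  5 → F
  i= 3: A-L = 15 → P
  i= 4: D-E = 25 → Z
  i= 5: U-P =  5 → F
  i= 6: O-Z = 15 → P
  i= 7: M-N = 25 → Z
  i= 8: A-V =  5 → F
  i= 9: I-T = 15 → P
  i=10: S-T = 25 → Z
  i=11: D-Y =  5 → F
  i=12: C-N = 15 → P
  i=13: I-J = 25 → Z
  i=14: O-J =  5 → F
  shifts repeat with period 3: PZF

PZF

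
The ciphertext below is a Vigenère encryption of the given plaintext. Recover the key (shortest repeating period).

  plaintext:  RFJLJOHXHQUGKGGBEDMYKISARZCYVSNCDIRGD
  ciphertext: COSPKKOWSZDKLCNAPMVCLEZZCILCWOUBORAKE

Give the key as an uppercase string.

LJJEBWHZ

  i= 0: C-R = 11 → L
  i= 1: O-F =  9 → J
  i= 2: S-J =  9 → J
  i= 3: P-L =  4 → E
  i= 4: K-J =  1 → B
  i= 5: K-O = 22 → W
  i= 6: O-H =  7 → H
  i= 7: W-X = 25 → Z
  i= 8: S-H = 11 → L
  i= 9: Z-Q =  9 → J
  i=10: D-U =  9 → J
  i=11: K-G =  4 → E
  i=12: L-K =  1 → B
  i=13: C-G = 22 → W
  i=14: N-G =  7 → H
  i=15: A-B = 25 → Z
  i=16: P-E = 11 → L
  i=17: M-D =  9 → J
  i=18: V-M =  9 → J
  i=19: C-Y =  4 → E
  i=20: L-K =  1 → B
  i=21: E-I = 22 → W
  i=22: Z-S =  7 → H
  i=23: Z-A = 25 → Z
  i=24: C-R = 11 → L
  i=25: I-Z =  9 → J
  i=26: L-C =  9 → J
  i=27: C-Y =  4 → E
  i=28: W-V =  1 → B
  i=29: O-S = 22 → W
  i=30: U-N =  7 → H
  i=31: B-C = 25 → Z
  i=32: O-D = 11 → L
  i=33: R-I =  9 → J
  i=34: A-R =  9 → J
  i=35: K-G =  4 → E
  i=36: E-D =  1 → B
  shifts repeat with period 8: LJJEBWHZ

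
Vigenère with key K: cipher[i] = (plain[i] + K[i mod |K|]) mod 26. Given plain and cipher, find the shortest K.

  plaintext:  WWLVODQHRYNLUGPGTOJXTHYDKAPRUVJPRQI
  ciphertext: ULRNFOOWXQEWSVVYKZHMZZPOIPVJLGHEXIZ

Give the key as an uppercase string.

YPGSRL

  i= 0: U-W = 24 → Y
  i= 1: L-W = 15 → P
  i= 2: R-L =  6 → G
  i= 3: N-V = 18 → S
  i= 4: F-O = 17 → R
  i= 5: O-D = 11 → L
  i= 6: O-Q = 24 → Y
  i= 7: W-H = 15 → P
  i= 8: X-R =  6 → G
  i= 9: Q-Y = 18 → S
  i=10: E-N = 17 → R
  i=11: W-L = 11 → L
  i=12: S-U = 24 → Y
  i=13: V-G = 15 → P
  i=14: V-P =  6 → G
  i=15: Y-G = 18 → S
  i=16: K-T = 17 → R
  i=17: Z-O = 11 → L
  i=18: H-J = 24 → Y
  i=19: M-X = 15 → P
  i=20: Z-T =  6 → G
  i=21: Z-H = 18 → S
  i=22: P-Y = 17 → R
  i=23: O-D = 11 → L
  i=24: I-K = 24 → Y
  i=25: P-A = 15 → P
  i=26: V-P =  6 → G
  i=27: J-R = 18 → S
  i=28: L-U = 17 → R
  i=29: G-V = 11 → L
  i=30: H-J = 24 → Y
  i=31: E-P = 15 → P
  i=32: X-R =  6 → G
  i=33: I-Q = 18 → S
  i=34: Z-I = 17 → R
  shifts repeat with period 6: YPGSRL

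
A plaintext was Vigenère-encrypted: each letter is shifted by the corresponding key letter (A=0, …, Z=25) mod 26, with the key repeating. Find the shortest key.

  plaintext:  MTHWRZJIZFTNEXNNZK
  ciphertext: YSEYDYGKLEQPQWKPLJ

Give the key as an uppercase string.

MZXC

  i= 0: Y-M = 12 → M
  i= 1: S-T = 25 → Z
  i= 2: E-H = 23 → X
  i= 3: Y-W =  2 → C
  i= 4: D-R = 12 → M
  i= 5: Y-Z = 25 → Z
  i= 6: G-J = 23 → X
  i= 7: K-I =  2 → C
  i= 8: L-Z = 12 → M
  i= 9: E-F = 25 → Z
  i=10: Q-T = 23 → X
  i=11: P-N =  2 → C
  i=12: Q-E = 12 → M
  i=13: W-X = 25 → Z
  i=14: K-N = 23 → X
  i=15: P-N =  2 → C
  i=16: L-Z = 12 → M
  i=17: J-K = 25 → Z
  shifts repeat with period 4: MZXC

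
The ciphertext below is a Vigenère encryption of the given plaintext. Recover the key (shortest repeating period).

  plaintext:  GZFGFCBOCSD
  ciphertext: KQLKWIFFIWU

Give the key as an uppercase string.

ERG

  i= 0: K-G =  4 → E
  i= 1: Q-Z = 17 → R
  i= 2: L-F =  6 → G
  i= 3: K-G =  4 → E
  i= 4: W-F = 17 → R
  i= 5: I-C =  6 → G
  i= 6: F-B =  4 → E
  i= 7: F-O = 17 → R
  i= 8: I-C =  6 → G
  i= 9: W-S =  4 → E
  i=10: U-D = 17 → R
  shifts repeat with period 3: ERG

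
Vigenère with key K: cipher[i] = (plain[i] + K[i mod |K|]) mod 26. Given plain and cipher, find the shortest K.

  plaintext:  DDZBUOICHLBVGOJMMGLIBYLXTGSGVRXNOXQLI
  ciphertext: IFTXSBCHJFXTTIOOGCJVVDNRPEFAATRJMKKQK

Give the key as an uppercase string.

FCUWYNU

  i= 0: I-D =  5 → F
  i= 1: F-D =  2 → C
  i= 2: T-Z = 20 → U
  i= 3: X-B = 22 → W
  i= 4: S-U = 24 → Y
  i= 5: B-O = 13 → N
  i= 6: C-I = 20 → U
  i= 7: H-C =  5 → F
  i= 8: J-H =  2 → C
  i= 9: F-L = 20 → U
  i=10: X-B = 22 → W
  i=11: T-V = 24 → Y
  i=12: T-G = 13 → N
  i=13: I-O = 20 → U
  i=14: O-J =  5 → F
  i=15: O-M =  2 → C
  i=16: G-M = 20 → U
  i=17: C-G = 22 → W
  i=18: J-L = 24 → Y
  i=19: V-I = 13 → N
  i=20: V-B = 20 → U
  i=21: D-Y =  5 → F
  i=22: N-L =  2 → C
  i=23: R-X = 20 → U
  i=24: P-T = 22 → W
  i=25: E-G = 24 → Y
  i=26: F-S = 13 → N
  i=27: A-G = 20 → U
  i=28: A-V =  5 → F
  i=29: T-R =  2 → C
  i=30: R-X = 20 → U
  i=31: J-N = 22 → W
  i=32: M-O = 24 → Y
  i=33: K-X = 13 → N
  i=34: K-Q = 20 → U
  i=35: Q-L =  5 → F
  i=36: K-I =  2 → C
  shifts repeat with period 7: FCUWYNU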